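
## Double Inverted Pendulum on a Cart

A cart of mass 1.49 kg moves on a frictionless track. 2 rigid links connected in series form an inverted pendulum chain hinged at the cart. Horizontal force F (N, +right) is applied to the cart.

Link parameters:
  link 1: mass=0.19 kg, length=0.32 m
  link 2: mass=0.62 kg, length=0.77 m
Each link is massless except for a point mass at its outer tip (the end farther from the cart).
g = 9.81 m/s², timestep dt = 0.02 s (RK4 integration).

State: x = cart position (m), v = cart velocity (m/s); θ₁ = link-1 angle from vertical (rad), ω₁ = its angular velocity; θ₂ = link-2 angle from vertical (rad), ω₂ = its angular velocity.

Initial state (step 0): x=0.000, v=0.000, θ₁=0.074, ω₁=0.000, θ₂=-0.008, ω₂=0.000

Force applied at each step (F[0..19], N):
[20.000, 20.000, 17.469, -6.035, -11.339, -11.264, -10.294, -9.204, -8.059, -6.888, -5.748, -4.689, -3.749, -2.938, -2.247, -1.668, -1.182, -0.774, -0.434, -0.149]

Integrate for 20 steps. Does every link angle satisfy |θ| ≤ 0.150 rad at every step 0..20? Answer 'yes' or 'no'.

apply F[0]=+20.000 → step 1: x=0.003, v=0.260, θ₁=0.068, ω₁=-0.596, θ₂=-0.009, ω₂=-0.093
apply F[1]=+20.000 → step 2: x=0.010, v=0.522, θ₁=0.050, ω₁=-1.232, θ₂=-0.012, ω₂=-0.172
apply F[2]=+17.469 → step 3: x=0.023, v=0.753, θ₁=0.019, ω₁=-1.837, θ₂=-0.016, ω₂=-0.223
apply F[3]=-6.035 → step 4: x=0.037, v=0.672, θ₁=-0.014, ω₁=-1.546, θ₂=-0.020, ω₂=-0.242
apply F[4]=-11.339 → step 5: x=0.049, v=0.522, θ₁=-0.041, ω₁=-1.108, θ₂=-0.025, ω₂=-0.236
apply F[5]=-11.264 → step 6: x=0.058, v=0.377, θ₁=-0.059, ω₁=-0.731, θ₂=-0.030, ω₂=-0.211
apply F[6]=-10.294 → step 7: x=0.065, v=0.246, θ₁=-0.071, ω₁=-0.431, θ₂=-0.034, ω₂=-0.174
apply F[7]=-9.204 → step 8: x=0.068, v=0.130, θ₁=-0.077, ω₁=-0.197, θ₂=-0.037, ω₂=-0.130
apply F[8]=-8.059 → step 9: x=0.070, v=0.031, θ₁=-0.079, ω₁=-0.019, θ₂=-0.039, ω₂=-0.084
apply F[9]=-6.888 → step 10: x=0.070, v=-0.053, θ₁=-0.078, ω₁=0.114, θ₂=-0.040, ω₂=-0.041
apply F[10]=-5.748 → step 11: x=0.068, v=-0.122, θ₁=-0.075, ω₁=0.207, θ₂=-0.040, ω₂=-0.000
apply F[11]=-4.689 → step 12: x=0.065, v=-0.177, θ₁=-0.070, ω₁=0.268, θ₂=-0.040, ω₂=0.035
apply F[12]=-3.749 → step 13: x=0.061, v=-0.220, θ₁=-0.064, ω₁=0.305, θ₂=-0.039, ω₂=0.066
apply F[13]=-2.938 → step 14: x=0.056, v=-0.253, θ₁=-0.058, ω₁=0.324, θ₂=-0.037, ω₂=0.091
apply F[14]=-2.247 → step 15: x=0.051, v=-0.277, θ₁=-0.052, ω₁=0.329, θ₂=-0.035, ω₂=0.111
apply F[15]=-1.668 → step 16: x=0.045, v=-0.295, θ₁=-0.045, ω₁=0.324, θ₂=-0.033, ω₂=0.127
apply F[16]=-1.182 → step 17: x=0.039, v=-0.306, θ₁=-0.039, ω₁=0.313, θ₂=-0.030, ω₂=0.138
apply F[17]=-0.774 → step 18: x=0.033, v=-0.313, θ₁=-0.033, ω₁=0.298, θ₂=-0.027, ω₂=0.146
apply F[18]=-0.434 → step 19: x=0.027, v=-0.315, θ₁=-0.027, ω₁=0.280, θ₂=-0.024, ω₂=0.150
apply F[19]=-0.149 → step 20: x=0.020, v=-0.315, θ₁=-0.022, ω₁=0.261, θ₂=-0.021, ω₂=0.151
Max |angle| over trajectory = 0.079 rad; bound = 0.150 → within bound.

Answer: yes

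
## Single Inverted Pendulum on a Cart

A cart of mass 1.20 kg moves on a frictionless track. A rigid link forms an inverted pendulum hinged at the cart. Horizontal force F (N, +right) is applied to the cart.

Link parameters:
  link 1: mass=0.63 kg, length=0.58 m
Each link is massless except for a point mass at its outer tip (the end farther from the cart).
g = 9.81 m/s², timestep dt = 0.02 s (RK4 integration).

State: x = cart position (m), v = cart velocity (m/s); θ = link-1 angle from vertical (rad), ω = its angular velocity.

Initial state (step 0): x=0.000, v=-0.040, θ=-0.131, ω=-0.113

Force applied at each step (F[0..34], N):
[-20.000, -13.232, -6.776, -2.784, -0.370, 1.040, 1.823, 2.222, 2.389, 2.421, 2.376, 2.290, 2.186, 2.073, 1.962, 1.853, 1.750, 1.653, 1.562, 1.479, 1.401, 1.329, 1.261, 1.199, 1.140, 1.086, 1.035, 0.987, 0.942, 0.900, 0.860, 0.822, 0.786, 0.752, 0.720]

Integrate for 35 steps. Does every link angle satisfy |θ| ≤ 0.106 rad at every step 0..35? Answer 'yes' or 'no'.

apply F[0]=-20.000 → step 1: x=-0.004, v=-0.357, θ=-0.128, ω=0.385
apply F[1]=-13.232 → step 2: x=-0.013, v=-0.564, θ=-0.117, ω=0.697
apply F[2]=-6.776 → step 3: x=-0.025, v=-0.665, θ=-0.102, ω=0.834
apply F[3]=-2.784 → step 4: x=-0.039, v=-0.702, θ=-0.085, ω=0.866
apply F[4]=-0.370 → step 5: x=-0.053, v=-0.701, θ=-0.068, ω=0.837
apply F[5]=+1.040 → step 6: x=-0.067, v=-0.678, θ=-0.052, ω=0.777
apply F[6]=+1.823 → step 7: x=-0.080, v=-0.643, θ=-0.037, ω=0.702
apply F[7]=+2.222 → step 8: x=-0.093, v=-0.603, θ=-0.024, ω=0.623
apply F[8]=+2.389 → step 9: x=-0.104, v=-0.561, θ=-0.012, ω=0.545
apply F[9]=+2.421 → step 10: x=-0.115, v=-0.520, θ=-0.002, ω=0.472
apply F[10]=+2.376 → step 11: x=-0.125, v=-0.481, θ=0.007, ω=0.405
apply F[11]=+2.290 → step 12: x=-0.134, v=-0.444, θ=0.014, ω=0.344
apply F[12]=+2.186 → step 13: x=-0.143, v=-0.409, θ=0.020, ω=0.290
apply F[13]=+2.073 → step 14: x=-0.151, v=-0.377, θ=0.026, ω=0.243
apply F[14]=+1.962 → step 15: x=-0.158, v=-0.347, θ=0.030, ω=0.201
apply F[15]=+1.853 → step 16: x=-0.165, v=-0.319, θ=0.034, ω=0.164
apply F[16]=+1.750 → step 17: x=-0.171, v=-0.294, θ=0.037, ω=0.132
apply F[17]=+1.653 → step 18: x=-0.176, v=-0.270, θ=0.039, ω=0.104
apply F[18]=+1.562 → step 19: x=-0.182, v=-0.248, θ=0.041, ω=0.080
apply F[19]=+1.479 → step 20: x=-0.186, v=-0.228, θ=0.042, ω=0.059
apply F[20]=+1.401 → step 21: x=-0.191, v=-0.209, θ=0.043, ω=0.041
apply F[21]=+1.329 → step 22: x=-0.195, v=-0.192, θ=0.044, ω=0.025
apply F[22]=+1.261 → step 23: x=-0.198, v=-0.175, θ=0.044, ω=0.012
apply F[23]=+1.199 → step 24: x=-0.202, v=-0.160, θ=0.045, ω=0.001
apply F[24]=+1.140 → step 25: x=-0.205, v=-0.145, θ=0.044, ω=-0.009
apply F[25]=+1.086 → step 26: x=-0.208, v=-0.132, θ=0.044, ω=-0.018
apply F[26]=+1.035 → step 27: x=-0.210, v=-0.119, θ=0.044, ω=-0.025
apply F[27]=+0.987 → step 28: x=-0.212, v=-0.107, θ=0.043, ω=-0.030
apply F[28]=+0.942 → step 29: x=-0.214, v=-0.096, θ=0.043, ω=-0.035
apply F[29]=+0.900 → step 30: x=-0.216, v=-0.085, θ=0.042, ω=-0.039
apply F[30]=+0.860 → step 31: x=-0.218, v=-0.075, θ=0.041, ω=-0.043
apply F[31]=+0.822 → step 32: x=-0.219, v=-0.066, θ=0.040, ω=-0.046
apply F[32]=+0.786 → step 33: x=-0.220, v=-0.057, θ=0.039, ω=-0.048
apply F[33]=+0.752 → step 34: x=-0.221, v=-0.048, θ=0.038, ω=-0.049
apply F[34]=+0.720 → step 35: x=-0.222, v=-0.040, θ=0.037, ω=-0.051
Max |angle| over trajectory = 0.131 rad; bound = 0.106 → exceeded.

Answer: no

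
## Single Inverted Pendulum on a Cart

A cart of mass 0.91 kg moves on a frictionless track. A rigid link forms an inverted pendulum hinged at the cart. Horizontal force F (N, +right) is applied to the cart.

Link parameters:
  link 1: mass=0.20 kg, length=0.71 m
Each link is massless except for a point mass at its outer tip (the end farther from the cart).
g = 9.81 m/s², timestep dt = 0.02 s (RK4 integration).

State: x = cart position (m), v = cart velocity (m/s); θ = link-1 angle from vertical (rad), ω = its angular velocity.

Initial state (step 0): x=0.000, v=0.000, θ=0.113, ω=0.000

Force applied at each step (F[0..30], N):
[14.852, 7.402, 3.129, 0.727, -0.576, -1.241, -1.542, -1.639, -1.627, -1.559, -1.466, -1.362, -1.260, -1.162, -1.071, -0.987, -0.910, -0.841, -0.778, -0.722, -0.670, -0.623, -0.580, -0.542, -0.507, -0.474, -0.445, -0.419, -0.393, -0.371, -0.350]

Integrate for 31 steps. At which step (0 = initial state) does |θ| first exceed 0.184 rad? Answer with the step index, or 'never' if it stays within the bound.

apply F[0]=+14.852 → step 1: x=0.003, v=0.321, θ=0.109, ω=-0.418
apply F[1]=+7.402 → step 2: x=0.011, v=0.479, θ=0.099, ω=-0.611
apply F[2]=+3.129 → step 3: x=0.021, v=0.544, θ=0.086, ω=-0.676
apply F[3]=+0.727 → step 4: x=0.032, v=0.556, θ=0.072, ω=-0.672
apply F[4]=-0.576 → step 5: x=0.043, v=0.541, θ=0.059, ω=-0.633
apply F[5]=-1.241 → step 6: x=0.054, v=0.511, θ=0.047, ω=-0.576
apply F[6]=-1.542 → step 7: x=0.064, v=0.476, θ=0.036, ω=-0.515
apply F[7]=-1.639 → step 8: x=0.073, v=0.438, θ=0.026, ω=-0.454
apply F[8]=-1.627 → step 9: x=0.081, v=0.402, θ=0.018, ω=-0.396
apply F[9]=-1.559 → step 10: x=0.089, v=0.367, θ=0.011, ω=-0.343
apply F[10]=-1.466 → step 11: x=0.096, v=0.334, θ=0.004, ω=-0.295
apply F[11]=-1.362 → step 12: x=0.102, v=0.304, θ=-0.001, ω=-0.252
apply F[12]=-1.260 → step 13: x=0.108, v=0.277, θ=-0.006, ω=-0.215
apply F[13]=-1.162 → step 14: x=0.113, v=0.252, θ=-0.010, ω=-0.181
apply F[14]=-1.071 → step 15: x=0.118, v=0.229, θ=-0.013, ω=-0.152
apply F[15]=-0.987 → step 16: x=0.123, v=0.207, θ=-0.016, ω=-0.126
apply F[16]=-0.910 → step 17: x=0.127, v=0.188, θ=-0.018, ω=-0.104
apply F[17]=-0.841 → step 18: x=0.130, v=0.171, θ=-0.020, ω=-0.084
apply F[18]=-0.778 → step 19: x=0.133, v=0.154, θ=-0.022, ω=-0.067
apply F[19]=-0.722 → step 20: x=0.136, v=0.139, θ=-0.023, ω=-0.053
apply F[20]=-0.670 → step 21: x=0.139, v=0.126, θ=-0.024, ω=-0.040
apply F[21]=-0.623 → step 22: x=0.141, v=0.113, θ=-0.024, ω=-0.029
apply F[22]=-0.580 → step 23: x=0.144, v=0.101, θ=-0.025, ω=-0.019
apply F[23]=-0.542 → step 24: x=0.145, v=0.091, θ=-0.025, ω=-0.011
apply F[24]=-0.507 → step 25: x=0.147, v=0.081, θ=-0.025, ω=-0.004
apply F[25]=-0.474 → step 26: x=0.149, v=0.071, θ=-0.025, ω=0.003
apply F[26]=-0.445 → step 27: x=0.150, v=0.063, θ=-0.025, ω=0.008
apply F[27]=-0.419 → step 28: x=0.151, v=0.054, θ=-0.025, ω=0.012
apply F[28]=-0.393 → step 29: x=0.152, v=0.047, θ=-0.025, ω=0.016
apply F[29]=-0.371 → step 30: x=0.153, v=0.040, θ=-0.024, ω=0.019
apply F[30]=-0.350 → step 31: x=0.154, v=0.033, θ=-0.024, ω=0.022
max |θ| = 0.113 ≤ 0.184 over all 32 states.

Answer: never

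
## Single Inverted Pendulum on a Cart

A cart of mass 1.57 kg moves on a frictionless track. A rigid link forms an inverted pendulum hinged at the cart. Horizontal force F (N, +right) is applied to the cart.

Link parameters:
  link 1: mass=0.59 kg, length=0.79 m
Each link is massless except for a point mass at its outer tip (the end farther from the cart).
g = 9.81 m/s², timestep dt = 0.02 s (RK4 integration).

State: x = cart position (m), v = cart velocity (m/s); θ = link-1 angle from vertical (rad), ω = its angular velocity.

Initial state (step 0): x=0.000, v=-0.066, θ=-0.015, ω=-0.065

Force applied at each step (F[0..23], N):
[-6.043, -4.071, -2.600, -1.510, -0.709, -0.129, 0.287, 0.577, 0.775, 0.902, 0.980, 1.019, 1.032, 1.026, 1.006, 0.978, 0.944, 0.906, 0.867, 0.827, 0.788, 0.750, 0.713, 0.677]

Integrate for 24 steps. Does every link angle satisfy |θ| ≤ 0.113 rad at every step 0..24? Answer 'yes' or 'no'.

apply F[0]=-6.043 → step 1: x=-0.002, v=-0.142, θ=-0.015, ω=0.027
apply F[1]=-4.071 → step 2: x=-0.005, v=-0.193, θ=-0.014, ω=0.088
apply F[2]=-2.600 → step 3: x=-0.010, v=-0.225, θ=-0.012, ω=0.125
apply F[3]=-1.510 → step 4: x=-0.014, v=-0.243, θ=-0.009, ω=0.146
apply F[4]=-0.709 → step 5: x=-0.019, v=-0.252, θ=-0.006, ω=0.155
apply F[5]=-0.129 → step 6: x=-0.024, v=-0.253, θ=-0.003, ω=0.155
apply F[6]=+0.287 → step 7: x=-0.029, v=-0.249, θ=-0.000, ω=0.150
apply F[7]=+0.577 → step 8: x=-0.034, v=-0.242, θ=0.003, ω=0.141
apply F[8]=+0.775 → step 9: x=-0.039, v=-0.232, θ=0.005, ω=0.130
apply F[9]=+0.902 → step 10: x=-0.043, v=-0.221, θ=0.008, ω=0.117
apply F[10]=+0.980 → step 11: x=-0.048, v=-0.209, θ=0.010, ω=0.105
apply F[11]=+1.019 → step 12: x=-0.052, v=-0.197, θ=0.012, ω=0.092
apply F[12]=+1.032 → step 13: x=-0.056, v=-0.185, θ=0.014, ω=0.080
apply F[13]=+1.026 → step 14: x=-0.059, v=-0.173, θ=0.015, ω=0.068
apply F[14]=+1.006 → step 15: x=-0.063, v=-0.161, θ=0.016, ω=0.057
apply F[15]=+0.978 → step 16: x=-0.066, v=-0.150, θ=0.018, ω=0.047
apply F[16]=+0.944 → step 17: x=-0.069, v=-0.140, θ=0.018, ω=0.038
apply F[17]=+0.906 → step 18: x=-0.071, v=-0.129, θ=0.019, ω=0.030
apply F[18]=+0.867 → step 19: x=-0.074, v=-0.120, θ=0.020, ω=0.023
apply F[19]=+0.827 → step 20: x=-0.076, v=-0.111, θ=0.020, ω=0.016
apply F[20]=+0.788 → step 21: x=-0.078, v=-0.102, θ=0.020, ω=0.010
apply F[21]=+0.750 → step 22: x=-0.080, v=-0.094, θ=0.020, ω=0.005
apply F[22]=+0.713 → step 23: x=-0.082, v=-0.087, θ=0.020, ω=0.001
apply F[23]=+0.677 → step 24: x=-0.084, v=-0.079, θ=0.020, ω=-0.003
Max |angle| over trajectory = 0.020 rad; bound = 0.113 → within bound.

Answer: yes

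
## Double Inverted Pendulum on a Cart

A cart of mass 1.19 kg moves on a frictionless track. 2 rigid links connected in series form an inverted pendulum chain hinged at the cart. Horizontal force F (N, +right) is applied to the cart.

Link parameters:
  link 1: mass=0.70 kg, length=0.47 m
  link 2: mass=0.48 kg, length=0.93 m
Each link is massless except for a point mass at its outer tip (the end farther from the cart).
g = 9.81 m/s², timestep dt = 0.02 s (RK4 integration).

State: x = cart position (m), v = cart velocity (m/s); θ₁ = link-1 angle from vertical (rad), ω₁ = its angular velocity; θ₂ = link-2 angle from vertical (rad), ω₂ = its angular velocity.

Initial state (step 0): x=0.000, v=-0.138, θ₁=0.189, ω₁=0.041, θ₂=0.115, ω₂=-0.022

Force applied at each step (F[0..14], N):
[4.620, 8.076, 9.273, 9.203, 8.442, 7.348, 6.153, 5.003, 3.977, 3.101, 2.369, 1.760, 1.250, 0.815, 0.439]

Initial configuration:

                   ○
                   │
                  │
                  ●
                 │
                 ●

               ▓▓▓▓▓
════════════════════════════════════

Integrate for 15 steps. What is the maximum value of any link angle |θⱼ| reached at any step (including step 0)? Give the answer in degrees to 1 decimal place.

apply F[0]=+4.620 → step 1: x=-0.002, v=-0.098, θ₁=0.190, ω₁=0.057, θ₂=0.114, ω₂=-0.049
apply F[1]=+8.076 → step 2: x=-0.003, v=-0.001, θ₁=0.190, ω₁=-0.042, θ₂=0.113, ω₂=-0.078
apply F[2]=+9.273 → step 3: x=-0.002, v=0.115, θ₁=0.188, ω₁=-0.182, θ₂=0.111, ω₂=-0.108
apply F[3]=+9.203 → step 4: x=0.001, v=0.231, θ₁=0.183, ω₁=-0.324, θ₂=0.109, ω₂=-0.137
apply F[4]=+8.442 → step 5: x=0.007, v=0.335, θ₁=0.175, ω₁=-0.447, θ₂=0.106, ω₂=-0.164
apply F[5]=+7.348 → step 6: x=0.014, v=0.424, θ₁=0.165, ω₁=-0.543, θ₂=0.102, ω₂=-0.189
apply F[6]=+6.153 → step 7: x=0.024, v=0.496, θ₁=0.154, ω₁=-0.610, θ₂=0.098, ω₂=-0.211
apply F[7]=+5.003 → step 8: x=0.034, v=0.551, θ₁=0.141, ω₁=-0.650, θ₂=0.094, ω₂=-0.229
apply F[8]=+3.977 → step 9: x=0.046, v=0.592, θ₁=0.128, ω₁=-0.668, θ₂=0.089, ω₂=-0.244
apply F[9]=+3.101 → step 10: x=0.058, v=0.621, θ₁=0.115, ω₁=-0.669, θ₂=0.084, ω₂=-0.257
apply F[10]=+2.369 → step 11: x=0.070, v=0.640, θ₁=0.101, ω₁=-0.657, θ₂=0.079, ω₂=-0.266
apply F[11]=+1.760 → step 12: x=0.083, v=0.652, θ₁=0.088, ω₁=-0.637, θ₂=0.073, ω₂=-0.272
apply F[12]=+1.250 → step 13: x=0.096, v=0.657, θ₁=0.076, ω₁=-0.611, θ₂=0.068, ω₂=-0.276
apply F[13]=+0.815 → step 14: x=0.109, v=0.658, θ₁=0.064, ω₁=-0.581, θ₂=0.062, ω₂=-0.278
apply F[14]=+0.439 → step 15: x=0.123, v=0.654, θ₁=0.053, ω₁=-0.549, θ₂=0.057, ω₂=-0.278
Max |angle| over trajectory = 0.190 rad = 10.9°.

Answer: 10.9°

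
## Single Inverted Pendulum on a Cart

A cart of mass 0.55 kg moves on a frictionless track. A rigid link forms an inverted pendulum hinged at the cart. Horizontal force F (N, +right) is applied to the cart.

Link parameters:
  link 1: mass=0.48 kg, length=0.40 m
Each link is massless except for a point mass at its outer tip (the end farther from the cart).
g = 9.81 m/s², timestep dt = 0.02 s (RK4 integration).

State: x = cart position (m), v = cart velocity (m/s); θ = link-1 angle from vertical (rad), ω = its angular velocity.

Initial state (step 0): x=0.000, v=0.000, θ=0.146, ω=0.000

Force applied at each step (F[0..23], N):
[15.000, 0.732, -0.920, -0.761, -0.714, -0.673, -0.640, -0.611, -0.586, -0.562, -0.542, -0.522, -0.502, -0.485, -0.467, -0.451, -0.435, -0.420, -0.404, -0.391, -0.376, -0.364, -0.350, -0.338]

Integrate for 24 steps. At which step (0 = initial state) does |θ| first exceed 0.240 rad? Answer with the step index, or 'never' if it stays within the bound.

Answer: never

Derivation:
apply F[0]=+15.000 → step 1: x=0.005, v=0.513, θ=0.134, ω=-1.200
apply F[1]=+0.732 → step 2: x=0.015, v=0.520, θ=0.110, ω=-1.158
apply F[2]=-0.920 → step 3: x=0.025, v=0.471, θ=0.089, ω=-0.987
apply F[3]=-0.761 → step 4: x=0.034, v=0.430, θ=0.071, ω=-0.846
apply F[4]=-0.714 → step 5: x=0.043, v=0.394, θ=0.055, ω=-0.725
apply F[5]=-0.673 → step 6: x=0.050, v=0.361, θ=0.042, ω=-0.620
apply F[6]=-0.640 → step 7: x=0.057, v=0.332, θ=0.030, ω=-0.530
apply F[7]=-0.611 → step 8: x=0.063, v=0.306, θ=0.020, ω=-0.451
apply F[8]=-0.586 → step 9: x=0.069, v=0.282, θ=0.012, ω=-0.383
apply F[9]=-0.562 → step 10: x=0.075, v=0.260, θ=0.005, ω=-0.325
apply F[10]=-0.542 → step 11: x=0.080, v=0.240, θ=-0.001, ω=-0.274
apply F[11]=-0.522 → step 12: x=0.084, v=0.221, θ=-0.006, ω=-0.229
apply F[12]=-0.502 → step 13: x=0.089, v=0.205, θ=-0.010, ω=-0.191
apply F[13]=-0.485 → step 14: x=0.093, v=0.189, θ=-0.014, ω=-0.158
apply F[14]=-0.467 → step 15: x=0.096, v=0.175, θ=-0.017, ω=-0.130
apply F[15]=-0.451 → step 16: x=0.100, v=0.161, θ=-0.019, ω=-0.105
apply F[16]=-0.435 → step 17: x=0.103, v=0.149, θ=-0.021, ω=-0.084
apply F[17]=-0.420 → step 18: x=0.105, v=0.137, θ=-0.022, ω=-0.066
apply F[18]=-0.404 → step 19: x=0.108, v=0.127, θ=-0.023, ω=-0.050
apply F[19]=-0.391 → step 20: x=0.111, v=0.116, θ=-0.024, ω=-0.037
apply F[20]=-0.376 → step 21: x=0.113, v=0.107, θ=-0.025, ω=-0.025
apply F[21]=-0.364 → step 22: x=0.115, v=0.098, θ=-0.025, ω=-0.015
apply F[22]=-0.350 → step 23: x=0.117, v=0.090, θ=-0.026, ω=-0.007
apply F[23]=-0.338 → step 24: x=0.118, v=0.082, θ=-0.026, ω=0.000
max |θ| = 0.146 ≤ 0.240 over all 25 states.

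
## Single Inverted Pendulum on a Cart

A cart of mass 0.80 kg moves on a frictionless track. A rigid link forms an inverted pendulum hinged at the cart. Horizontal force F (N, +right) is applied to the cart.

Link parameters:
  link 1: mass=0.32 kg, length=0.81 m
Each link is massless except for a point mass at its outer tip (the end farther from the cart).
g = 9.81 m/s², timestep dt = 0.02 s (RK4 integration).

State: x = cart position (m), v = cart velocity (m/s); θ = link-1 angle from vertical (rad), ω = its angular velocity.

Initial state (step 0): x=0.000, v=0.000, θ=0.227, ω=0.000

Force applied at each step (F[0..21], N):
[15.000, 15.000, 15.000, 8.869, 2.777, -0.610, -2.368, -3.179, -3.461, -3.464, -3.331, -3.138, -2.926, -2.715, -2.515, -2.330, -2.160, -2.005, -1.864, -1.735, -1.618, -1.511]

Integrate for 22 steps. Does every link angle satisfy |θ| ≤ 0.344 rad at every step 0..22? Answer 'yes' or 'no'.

apply F[0]=+15.000 → step 1: x=0.004, v=0.351, θ=0.223, ω=-0.368
apply F[1]=+15.000 → step 2: x=0.014, v=0.703, θ=0.212, ω=-0.740
apply F[2]=+15.000 → step 3: x=0.032, v=1.058, θ=0.194, ω=-1.120
apply F[3]=+8.869 → step 4: x=0.055, v=1.265, θ=0.169, ω=-1.327
apply F[4]=+2.777 → step 5: x=0.081, v=1.323, θ=0.142, ω=-1.361
apply F[5]=-0.610 → step 6: x=0.107, v=1.300, θ=0.116, ω=-1.301
apply F[6]=-2.368 → step 7: x=0.132, v=1.234, θ=0.091, ω=-1.195
apply F[7]=-3.179 → step 8: x=0.156, v=1.149, θ=0.068, ω=-1.072
apply F[8]=-3.461 → step 9: x=0.178, v=1.059, θ=0.048, ω=-0.946
apply F[9]=-3.464 → step 10: x=0.198, v=0.969, θ=0.030, ω=-0.827
apply F[10]=-3.331 → step 11: x=0.217, v=0.884, θ=0.015, ω=-0.716
apply F[11]=-3.138 → step 12: x=0.234, v=0.805, θ=0.001, ω=-0.617
apply F[12]=-2.926 → step 13: x=0.249, v=0.732, θ=-0.010, ω=-0.528
apply F[13]=-2.715 → step 14: x=0.263, v=0.666, θ=-0.020, ω=-0.449
apply F[14]=-2.515 → step 15: x=0.276, v=0.605, θ=-0.028, ω=-0.380
apply F[15]=-2.330 → step 16: x=0.287, v=0.549, θ=-0.035, ω=-0.319
apply F[16]=-2.160 → step 17: x=0.298, v=0.498, θ=-0.041, ω=-0.265
apply F[17]=-2.005 → step 18: x=0.307, v=0.451, θ=-0.046, ω=-0.218
apply F[18]=-1.864 → step 19: x=0.316, v=0.408, θ=-0.050, ω=-0.176
apply F[19]=-1.735 → step 20: x=0.324, v=0.369, θ=-0.053, ω=-0.140
apply F[20]=-1.618 → step 21: x=0.331, v=0.333, θ=-0.055, ω=-0.109
apply F[21]=-1.511 → step 22: x=0.337, v=0.299, θ=-0.057, ω=-0.081
Max |angle| over trajectory = 0.227 rad; bound = 0.344 → within bound.

Answer: yes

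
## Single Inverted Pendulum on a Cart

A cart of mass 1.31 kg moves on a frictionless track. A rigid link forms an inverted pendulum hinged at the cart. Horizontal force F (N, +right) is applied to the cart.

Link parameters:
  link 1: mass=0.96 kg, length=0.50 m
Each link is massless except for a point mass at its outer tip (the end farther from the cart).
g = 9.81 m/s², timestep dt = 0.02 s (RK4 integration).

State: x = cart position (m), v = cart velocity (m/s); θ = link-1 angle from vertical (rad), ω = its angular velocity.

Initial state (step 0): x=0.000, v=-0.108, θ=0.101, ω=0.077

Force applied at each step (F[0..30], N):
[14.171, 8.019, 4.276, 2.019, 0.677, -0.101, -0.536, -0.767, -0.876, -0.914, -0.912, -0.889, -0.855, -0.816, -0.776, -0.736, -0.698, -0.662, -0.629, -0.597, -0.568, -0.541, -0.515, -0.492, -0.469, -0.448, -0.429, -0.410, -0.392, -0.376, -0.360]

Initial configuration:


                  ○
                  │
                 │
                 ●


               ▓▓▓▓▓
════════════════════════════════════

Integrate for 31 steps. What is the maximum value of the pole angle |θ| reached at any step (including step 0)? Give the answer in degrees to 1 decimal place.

Answer: 5.8°

Derivation:
apply F[0]=+14.171 → step 1: x=-0.000, v=0.093, θ=0.099, ω=-0.283
apply F[1]=+8.019 → step 2: x=0.003, v=0.201, θ=0.092, ω=-0.461
apply F[2]=+4.276 → step 3: x=0.007, v=0.253, θ=0.082, ω=-0.532
apply F[3]=+2.019 → step 4: x=0.013, v=0.273, θ=0.071, ω=-0.542
apply F[4]=+0.677 → step 5: x=0.018, v=0.274, θ=0.060, ω=-0.518
apply F[5]=-0.101 → step 6: x=0.023, v=0.265, θ=0.050, ω=-0.478
apply F[6]=-0.536 → step 7: x=0.029, v=0.250, θ=0.041, ω=-0.430
apply F[7]=-0.767 → step 8: x=0.033, v=0.233, θ=0.033, ω=-0.382
apply F[8]=-0.876 → step 9: x=0.038, v=0.216, θ=0.026, ω=-0.335
apply F[9]=-0.914 → step 10: x=0.042, v=0.199, θ=0.020, ω=-0.292
apply F[10]=-0.912 → step 11: x=0.046, v=0.182, θ=0.014, ω=-0.252
apply F[11]=-0.889 → step 12: x=0.049, v=0.167, θ=0.010, ω=-0.217
apply F[12]=-0.855 → step 13: x=0.053, v=0.153, θ=0.006, ω=-0.186
apply F[13]=-0.816 → step 14: x=0.056, v=0.140, θ=0.002, ω=-0.158
apply F[14]=-0.776 → step 15: x=0.058, v=0.128, θ=-0.001, ω=-0.134
apply F[15]=-0.736 → step 16: x=0.061, v=0.117, θ=-0.003, ω=-0.113
apply F[16]=-0.698 → step 17: x=0.063, v=0.107, θ=-0.005, ω=-0.095
apply F[17]=-0.662 → step 18: x=0.065, v=0.098, θ=-0.007, ω=-0.079
apply F[18]=-0.629 → step 19: x=0.067, v=0.089, θ=-0.008, ω=-0.065
apply F[19]=-0.597 → step 20: x=0.068, v=0.081, θ=-0.010, ω=-0.053
apply F[20]=-0.568 → step 21: x=0.070, v=0.074, θ=-0.011, ω=-0.042
apply F[21]=-0.541 → step 22: x=0.071, v=0.068, θ=-0.011, ω=-0.033
apply F[22]=-0.515 → step 23: x=0.073, v=0.061, θ=-0.012, ω=-0.026
apply F[23]=-0.492 → step 24: x=0.074, v=0.056, θ=-0.012, ω=-0.019
apply F[24]=-0.469 → step 25: x=0.075, v=0.050, θ=-0.013, ω=-0.013
apply F[25]=-0.448 → step 26: x=0.076, v=0.045, θ=-0.013, ω=-0.008
apply F[26]=-0.429 → step 27: x=0.077, v=0.041, θ=-0.013, ω=-0.004
apply F[27]=-0.410 → step 28: x=0.078, v=0.036, θ=-0.013, ω=-0.000
apply F[28]=-0.392 → step 29: x=0.078, v=0.032, θ=-0.013, ω=0.003
apply F[29]=-0.376 → step 30: x=0.079, v=0.028, θ=-0.013, ω=0.005
apply F[30]=-0.360 → step 31: x=0.079, v=0.025, θ=-0.013, ω=0.008
Max |angle| over trajectory = 0.101 rad = 5.8°.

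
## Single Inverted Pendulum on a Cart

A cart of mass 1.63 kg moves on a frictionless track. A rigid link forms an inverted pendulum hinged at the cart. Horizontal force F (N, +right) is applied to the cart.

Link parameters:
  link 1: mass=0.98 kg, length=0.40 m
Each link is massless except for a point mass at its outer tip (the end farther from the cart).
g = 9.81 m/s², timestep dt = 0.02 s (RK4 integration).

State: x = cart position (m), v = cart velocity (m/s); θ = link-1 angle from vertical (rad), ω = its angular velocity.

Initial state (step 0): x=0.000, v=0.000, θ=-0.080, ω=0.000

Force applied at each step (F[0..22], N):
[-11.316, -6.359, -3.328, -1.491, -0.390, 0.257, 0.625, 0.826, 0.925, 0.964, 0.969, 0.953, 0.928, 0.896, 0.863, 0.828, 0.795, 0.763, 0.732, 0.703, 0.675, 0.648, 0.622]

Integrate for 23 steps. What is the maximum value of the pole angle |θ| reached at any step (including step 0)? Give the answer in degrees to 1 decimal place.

apply F[0]=-11.316 → step 1: x=-0.001, v=-0.129, θ=-0.077, ω=0.283
apply F[1]=-6.359 → step 2: x=-0.005, v=-0.198, θ=-0.070, ω=0.419
apply F[2]=-3.328 → step 3: x=-0.009, v=-0.231, θ=-0.061, ω=0.469
apply F[3]=-1.491 → step 4: x=-0.014, v=-0.243, θ=-0.052, ω=0.471
apply F[4]=-0.390 → step 5: x=-0.018, v=-0.242, θ=-0.043, ω=0.446
apply F[5]=+0.257 → step 6: x=-0.023, v=-0.235, θ=-0.034, ω=0.408
apply F[6]=+0.625 → step 7: x=-0.028, v=-0.223, θ=-0.027, ω=0.365
apply F[7]=+0.826 → step 8: x=-0.032, v=-0.211, θ=-0.020, ω=0.322
apply F[8]=+0.925 → step 9: x=-0.036, v=-0.197, θ=-0.014, ω=0.280
apply F[9]=+0.964 → step 10: x=-0.040, v=-0.184, θ=-0.008, ω=0.242
apply F[10]=+0.969 → step 11: x=-0.044, v=-0.172, θ=-0.004, ω=0.208
apply F[11]=+0.953 → step 12: x=-0.047, v=-0.160, θ=-0.000, ω=0.177
apply F[12]=+0.928 → step 13: x=-0.050, v=-0.148, θ=0.003, ω=0.150
apply F[13]=+0.896 → step 14: x=-0.053, v=-0.138, θ=0.006, ω=0.126
apply F[14]=+0.863 → step 15: x=-0.055, v=-0.128, θ=0.008, ω=0.105
apply F[15]=+0.828 → step 16: x=-0.058, v=-0.119, θ=0.010, ω=0.087
apply F[16]=+0.795 → step 17: x=-0.060, v=-0.111, θ=0.012, ω=0.071
apply F[17]=+0.763 → step 18: x=-0.062, v=-0.103, θ=0.013, ω=0.057
apply F[18]=+0.732 → step 19: x=-0.064, v=-0.095, θ=0.014, ω=0.045
apply F[19]=+0.703 → step 20: x=-0.066, v=-0.088, θ=0.015, ω=0.035
apply F[20]=+0.675 → step 21: x=-0.068, v=-0.082, θ=0.015, ω=0.026
apply F[21]=+0.648 → step 22: x=-0.070, v=-0.076, θ=0.016, ω=0.019
apply F[22]=+0.622 → step 23: x=-0.071, v=-0.070, θ=0.016, ω=0.012
Max |angle| over trajectory = 0.080 rad = 4.6°.

Answer: 4.6°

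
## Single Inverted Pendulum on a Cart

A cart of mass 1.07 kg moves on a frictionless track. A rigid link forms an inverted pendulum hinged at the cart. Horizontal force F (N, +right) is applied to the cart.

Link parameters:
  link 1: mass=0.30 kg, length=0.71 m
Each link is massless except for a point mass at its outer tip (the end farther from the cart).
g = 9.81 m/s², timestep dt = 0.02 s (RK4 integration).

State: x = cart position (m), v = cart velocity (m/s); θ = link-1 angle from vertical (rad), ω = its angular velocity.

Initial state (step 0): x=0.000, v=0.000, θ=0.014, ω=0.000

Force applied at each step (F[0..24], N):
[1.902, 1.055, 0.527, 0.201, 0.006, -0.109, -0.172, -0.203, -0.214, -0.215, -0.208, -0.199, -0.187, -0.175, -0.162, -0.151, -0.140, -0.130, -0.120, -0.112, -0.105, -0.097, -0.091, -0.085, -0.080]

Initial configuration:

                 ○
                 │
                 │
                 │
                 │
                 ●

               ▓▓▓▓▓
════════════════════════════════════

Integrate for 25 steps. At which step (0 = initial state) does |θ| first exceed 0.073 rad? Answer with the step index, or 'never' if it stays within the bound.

Answer: never

Derivation:
apply F[0]=+1.902 → step 1: x=0.000, v=0.035, θ=0.014, ω=-0.045
apply F[1]=+1.055 → step 2: x=0.001, v=0.054, θ=0.012, ω=-0.068
apply F[2]=+0.527 → step 3: x=0.002, v=0.063, θ=0.011, ω=-0.078
apply F[3]=+0.201 → step 4: x=0.004, v=0.066, θ=0.009, ω=-0.080
apply F[4]=+0.006 → step 5: x=0.005, v=0.066, θ=0.008, ω=-0.077
apply F[5]=-0.109 → step 6: x=0.006, v=0.063, θ=0.006, ω=-0.072
apply F[6]=-0.172 → step 7: x=0.008, v=0.060, θ=0.005, ω=-0.065
apply F[7]=-0.203 → step 8: x=0.009, v=0.056, θ=0.004, ω=-0.058
apply F[8]=-0.214 → step 9: x=0.010, v=0.052, θ=0.003, ω=-0.051
apply F[9]=-0.215 → step 10: x=0.011, v=0.048, θ=0.002, ω=-0.045
apply F[10]=-0.208 → step 11: x=0.012, v=0.044, θ=0.001, ω=-0.039
apply F[11]=-0.199 → step 12: x=0.013, v=0.040, θ=0.000, ω=-0.034
apply F[12]=-0.187 → step 13: x=0.013, v=0.036, θ=-0.001, ω=-0.029
apply F[13]=-0.175 → step 14: x=0.014, v=0.033, θ=-0.001, ω=-0.024
apply F[14]=-0.162 → step 15: x=0.015, v=0.030, θ=-0.001, ω=-0.021
apply F[15]=-0.151 → step 16: x=0.015, v=0.027, θ=-0.002, ω=-0.017
apply F[16]=-0.140 → step 17: x=0.016, v=0.025, θ=-0.002, ω=-0.014
apply F[17]=-0.130 → step 18: x=0.016, v=0.023, θ=-0.002, ω=-0.012
apply F[18]=-0.120 → step 19: x=0.017, v=0.021, θ=-0.003, ω=-0.009
apply F[19]=-0.112 → step 20: x=0.017, v=0.019, θ=-0.003, ω=-0.007
apply F[20]=-0.105 → step 21: x=0.017, v=0.017, θ=-0.003, ω=-0.006
apply F[21]=-0.097 → step 22: x=0.018, v=0.015, θ=-0.003, ω=-0.004
apply F[22]=-0.091 → step 23: x=0.018, v=0.014, θ=-0.003, ω=-0.003
apply F[23]=-0.085 → step 24: x=0.018, v=0.012, θ=-0.003, ω=-0.002
apply F[24]=-0.080 → step 25: x=0.018, v=0.011, θ=-0.003, ω=-0.001
max |θ| = 0.014 ≤ 0.073 over all 26 states.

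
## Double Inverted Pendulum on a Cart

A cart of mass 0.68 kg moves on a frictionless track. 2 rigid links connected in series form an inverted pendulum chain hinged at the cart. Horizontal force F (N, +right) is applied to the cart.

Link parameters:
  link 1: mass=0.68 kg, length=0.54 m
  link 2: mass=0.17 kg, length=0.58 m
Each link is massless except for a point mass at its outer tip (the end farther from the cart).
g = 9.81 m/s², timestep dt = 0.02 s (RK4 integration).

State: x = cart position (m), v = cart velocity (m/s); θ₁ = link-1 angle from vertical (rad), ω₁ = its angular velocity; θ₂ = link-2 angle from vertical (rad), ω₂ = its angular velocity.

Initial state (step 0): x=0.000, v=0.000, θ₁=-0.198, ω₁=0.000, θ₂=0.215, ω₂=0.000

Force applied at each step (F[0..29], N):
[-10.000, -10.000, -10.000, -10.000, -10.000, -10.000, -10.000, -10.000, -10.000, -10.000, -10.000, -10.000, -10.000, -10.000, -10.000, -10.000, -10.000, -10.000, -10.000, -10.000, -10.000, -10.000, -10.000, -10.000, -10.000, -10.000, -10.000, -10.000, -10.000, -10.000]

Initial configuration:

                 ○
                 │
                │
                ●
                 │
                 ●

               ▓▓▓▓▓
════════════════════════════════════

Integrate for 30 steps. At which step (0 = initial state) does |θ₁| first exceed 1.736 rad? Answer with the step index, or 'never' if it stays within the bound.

apply F[0]=-10.000 → step 1: x=-0.002, v=-0.238, θ₁=-0.195, ω₁=0.322, θ₂=0.217, ω₂=0.198
apply F[1]=-10.000 → step 2: x=-0.010, v=-0.479, θ₁=-0.185, ω₁=0.653, θ₂=0.223, ω₂=0.393
apply F[2]=-10.000 → step 3: x=-0.022, v=-0.724, θ₁=-0.169, ω₁=1.000, θ₂=0.233, ω₂=0.579
apply F[3]=-10.000 → step 4: x=-0.039, v=-0.977, θ₁=-0.145, ω₁=1.372, θ₂=0.246, ω₂=0.754
apply F[4]=-10.000 → step 5: x=-0.061, v=-1.240, θ₁=-0.113, ω₁=1.777, θ₂=0.263, ω₂=0.910
apply F[5]=-10.000 → step 6: x=-0.088, v=-1.514, θ₁=-0.074, ω₁=2.223, θ₂=0.282, ω₂=1.041
apply F[6]=-10.000 → step 7: x=-0.121, v=-1.799, θ₁=-0.024, ω₁=2.714, θ₂=0.304, ω₂=1.141
apply F[7]=-10.000 → step 8: x=-0.160, v=-2.094, θ₁=0.035, ω₁=3.250, θ₂=0.328, ω₂=1.203
apply F[8]=-10.000 → step 9: x=-0.205, v=-2.390, θ₁=0.106, ω₁=3.821, θ₂=0.352, ω₂=1.224
apply F[9]=-10.000 → step 10: x=-0.256, v=-2.678, θ₁=0.188, ω₁=4.405, θ₂=0.376, ω₂=1.210
apply F[10]=-10.000 → step 11: x=-0.312, v=-2.939, θ₁=0.282, ω₁=4.969, θ₂=0.400, ω₂=1.174
apply F[11]=-10.000 → step 12: x=-0.373, v=-3.157, θ₁=0.387, ω₁=5.476, θ₂=0.423, ω₂=1.144
apply F[12]=-10.000 → step 13: x=-0.438, v=-3.320, θ₁=0.501, ω₁=5.902, θ₂=0.446, ω₂=1.149
apply F[13]=-10.000 → step 14: x=-0.505, v=-3.421, θ₁=0.622, ω₁=6.241, θ₂=0.470, ω₂=1.214
apply F[14]=-10.000 → step 15: x=-0.574, v=-3.466, θ₁=0.750, ω₁=6.505, θ₂=0.495, ω₂=1.351
apply F[15]=-10.000 → step 16: x=-0.644, v=-3.459, θ₁=0.882, ω₁=6.715, θ₂=0.524, ω₂=1.566
apply F[16]=-10.000 → step 17: x=-0.713, v=-3.410, θ₁=1.018, ω₁=6.895, θ₂=0.558, ω₂=1.856
apply F[17]=-10.000 → step 18: x=-0.780, v=-3.322, θ₁=1.158, ω₁=7.066, θ₂=0.599, ω₂=2.219
apply F[18]=-10.000 → step 19: x=-0.845, v=-3.200, θ₁=1.301, ω₁=7.241, θ₂=0.648, ω₂=2.653
apply F[19]=-10.000 → step 20: x=-0.908, v=-3.044, θ₁=1.447, ω₁=7.435, θ₂=0.706, ω₂=3.162
apply F[20]=-10.000 → step 21: x=-0.967, v=-2.855, θ₁=1.598, ω₁=7.655, θ₂=0.775, ω₂=3.751
apply F[21]=-10.000 → step 22: x=-1.022, v=-2.631, θ₁=1.754, ω₁=7.910, θ₂=0.856, ω₂=4.434
apply F[22]=-10.000 → step 23: x=-1.072, v=-2.371, θ₁=1.915, ω₁=8.205, θ₂=0.953, ω₂=5.228
apply F[23]=-10.000 → step 24: x=-1.116, v=-2.076, θ₁=2.082, ω₁=8.536, θ₂=1.066, ω₂=6.164
apply F[24]=-10.000 → step 25: x=-1.155, v=-1.749, θ₁=2.257, ω₁=8.887, θ₂=1.201, ω₂=7.282
apply F[25]=-10.000 → step 26: x=-1.186, v=-1.409, θ₁=2.438, ω₁=9.209, θ₂=1.359, ω₂=8.630
apply F[26]=-10.000 → step 27: x=-1.211, v=-1.097, θ₁=2.624, ω₁=9.389, θ₂=1.548, ω₂=10.247
apply F[27]=-10.000 → step 28: x=-1.231, v=-0.886, θ₁=2.811, ω₁=9.229, θ₂=1.771, ω₂=12.104
apply F[28]=-10.000 → step 29: x=-1.248, v=-0.864, θ₁=2.989, ω₁=8.511, θ₂=2.032, ω₂=14.042
apply F[29]=-10.000 → step 30: x=-1.267, v=-1.064, θ₁=3.147, ω₁=7.185, θ₂=2.331, ω₂=15.800
|θ₁| = 1.754 > 1.736 first at step 22.

Answer: 22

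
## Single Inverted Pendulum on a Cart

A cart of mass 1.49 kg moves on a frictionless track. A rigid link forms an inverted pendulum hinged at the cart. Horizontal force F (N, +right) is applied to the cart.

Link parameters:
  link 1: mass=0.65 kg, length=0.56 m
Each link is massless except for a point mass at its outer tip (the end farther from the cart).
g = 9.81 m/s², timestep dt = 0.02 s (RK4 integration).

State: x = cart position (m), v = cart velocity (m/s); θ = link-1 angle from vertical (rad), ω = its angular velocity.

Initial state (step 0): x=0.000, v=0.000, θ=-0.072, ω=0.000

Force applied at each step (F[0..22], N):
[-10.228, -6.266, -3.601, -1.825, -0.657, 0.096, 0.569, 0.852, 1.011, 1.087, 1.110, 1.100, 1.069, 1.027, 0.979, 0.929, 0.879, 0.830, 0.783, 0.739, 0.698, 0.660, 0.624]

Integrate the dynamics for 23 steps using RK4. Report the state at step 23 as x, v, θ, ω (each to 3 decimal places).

apply F[0]=-10.228 → step 1: x=-0.001, v=-0.131, θ=-0.070, ω=0.208
apply F[1]=-6.266 → step 2: x=-0.005, v=-0.209, θ=-0.065, ω=0.324
apply F[2]=-3.601 → step 3: x=-0.009, v=-0.252, θ=-0.058, ω=0.379
apply F[3]=-1.825 → step 4: x=-0.015, v=-0.272, θ=-0.050, ω=0.396
apply F[4]=-0.657 → step 5: x=-0.020, v=-0.277, θ=-0.042, ω=0.389
apply F[5]=+0.096 → step 6: x=-0.026, v=-0.273, θ=-0.034, ω=0.367
apply F[6]=+0.569 → step 7: x=-0.031, v=-0.262, θ=-0.027, ω=0.338
apply F[7]=+0.852 → step 8: x=-0.036, v=-0.249, θ=-0.021, ω=0.306
apply F[8]=+1.011 → step 9: x=-0.041, v=-0.234, θ=-0.015, ω=0.272
apply F[9]=+1.087 → step 10: x=-0.045, v=-0.218, θ=-0.010, ω=0.240
apply F[10]=+1.110 → step 11: x=-0.050, v=-0.202, θ=-0.006, ω=0.210
apply F[11]=+1.100 → step 12: x=-0.053, v=-0.187, θ=-0.002, ω=0.181
apply F[12]=+1.069 → step 13: x=-0.057, v=-0.173, θ=0.002, ω=0.156
apply F[13]=+1.027 → step 14: x=-0.060, v=-0.160, θ=0.005, ω=0.133
apply F[14]=+0.979 → step 15: x=-0.063, v=-0.147, θ=0.007, ω=0.112
apply F[15]=+0.929 → step 16: x=-0.066, v=-0.135, θ=0.009, ω=0.094
apply F[16]=+0.879 → step 17: x=-0.069, v=-0.124, θ=0.011, ω=0.078
apply F[17]=+0.830 → step 18: x=-0.071, v=-0.114, θ=0.012, ω=0.064
apply F[18]=+0.783 → step 19: x=-0.073, v=-0.105, θ=0.013, ω=0.052
apply F[19]=+0.739 → step 20: x=-0.075, v=-0.096, θ=0.014, ω=0.041
apply F[20]=+0.698 → step 21: x=-0.077, v=-0.088, θ=0.015, ω=0.032
apply F[21]=+0.660 → step 22: x=-0.079, v=-0.080, θ=0.016, ω=0.024
apply F[22]=+0.624 → step 23: x=-0.080, v=-0.073, θ=0.016, ω=0.017

Answer: x=-0.080, v=-0.073, θ=0.016, ω=0.017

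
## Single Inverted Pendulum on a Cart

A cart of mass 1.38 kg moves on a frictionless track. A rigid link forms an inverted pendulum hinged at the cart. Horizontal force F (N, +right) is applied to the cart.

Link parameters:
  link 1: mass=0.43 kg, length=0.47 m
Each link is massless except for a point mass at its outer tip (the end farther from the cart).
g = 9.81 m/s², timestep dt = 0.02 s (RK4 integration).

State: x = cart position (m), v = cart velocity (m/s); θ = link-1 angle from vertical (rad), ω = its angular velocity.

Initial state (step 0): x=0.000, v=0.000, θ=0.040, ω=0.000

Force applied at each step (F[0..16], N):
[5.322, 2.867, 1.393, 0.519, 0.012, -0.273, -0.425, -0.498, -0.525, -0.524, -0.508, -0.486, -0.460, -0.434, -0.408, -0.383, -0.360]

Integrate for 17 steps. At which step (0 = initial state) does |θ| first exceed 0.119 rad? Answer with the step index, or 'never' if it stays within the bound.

Answer: never

Derivation:
apply F[0]=+5.322 → step 1: x=0.001, v=0.075, θ=0.039, ω=-0.142
apply F[1]=+2.867 → step 2: x=0.003, v=0.114, θ=0.035, ω=-0.210
apply F[2]=+1.393 → step 3: x=0.005, v=0.132, θ=0.031, ω=-0.235
apply F[3]=+0.519 → step 4: x=0.008, v=0.138, θ=0.026, ω=-0.236
apply F[4]=+0.012 → step 5: x=0.011, v=0.137, θ=0.021, ω=-0.223
apply F[5]=-0.273 → step 6: x=0.013, v=0.132, θ=0.017, ω=-0.204
apply F[6]=-0.425 → step 7: x=0.016, v=0.124, θ=0.013, ω=-0.183
apply F[7]=-0.498 → step 8: x=0.018, v=0.117, θ=0.010, ω=-0.162
apply F[8]=-0.525 → step 9: x=0.020, v=0.108, θ=0.007, ω=-0.141
apply F[9]=-0.524 → step 10: x=0.023, v=0.101, θ=0.004, ω=-0.122
apply F[10]=-0.508 → step 11: x=0.024, v=0.093, θ=0.002, ω=-0.104
apply F[11]=-0.486 → step 12: x=0.026, v=0.086, θ=-0.000, ω=-0.089
apply F[12]=-0.460 → step 13: x=0.028, v=0.079, θ=-0.002, ω=-0.075
apply F[13]=-0.434 → step 14: x=0.029, v=0.073, θ=-0.003, ω=-0.063
apply F[14]=-0.408 → step 15: x=0.031, v=0.067, θ=-0.004, ω=-0.053
apply F[15]=-0.383 → step 16: x=0.032, v=0.062, θ=-0.005, ω=-0.044
apply F[16]=-0.360 → step 17: x=0.033, v=0.057, θ=-0.006, ω=-0.036
max |θ| = 0.040 ≤ 0.119 over all 18 states.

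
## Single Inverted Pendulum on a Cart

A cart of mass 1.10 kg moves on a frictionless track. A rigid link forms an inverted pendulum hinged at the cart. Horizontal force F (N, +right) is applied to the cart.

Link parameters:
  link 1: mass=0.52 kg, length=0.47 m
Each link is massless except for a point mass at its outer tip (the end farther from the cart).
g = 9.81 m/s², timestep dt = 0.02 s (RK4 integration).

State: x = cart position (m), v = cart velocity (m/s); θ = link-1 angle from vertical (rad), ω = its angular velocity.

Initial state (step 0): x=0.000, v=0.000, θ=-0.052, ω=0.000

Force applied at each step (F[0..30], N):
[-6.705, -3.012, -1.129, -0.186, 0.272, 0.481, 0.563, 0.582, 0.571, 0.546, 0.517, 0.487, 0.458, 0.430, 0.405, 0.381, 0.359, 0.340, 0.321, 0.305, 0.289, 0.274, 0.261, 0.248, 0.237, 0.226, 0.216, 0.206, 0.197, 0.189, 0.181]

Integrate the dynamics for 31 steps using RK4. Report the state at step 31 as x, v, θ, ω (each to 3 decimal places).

apply F[0]=-6.705 → step 1: x=-0.001, v=-0.117, θ=-0.050, ω=0.227
apply F[1]=-3.012 → step 2: x=-0.004, v=-0.167, θ=-0.044, ω=0.315
apply F[2]=-1.129 → step 3: x=-0.008, v=-0.184, θ=-0.038, ω=0.333
apply F[3]=-0.186 → step 4: x=-0.011, v=-0.184, θ=-0.031, ω=0.319
apply F[4]=+0.272 → step 5: x=-0.015, v=-0.177, θ=-0.025, ω=0.291
apply F[5]=+0.481 → step 6: x=-0.018, v=-0.166, θ=-0.020, ω=0.259
apply F[6]=+0.563 → step 7: x=-0.021, v=-0.154, θ=-0.015, ω=0.226
apply F[7]=+0.582 → step 8: x=-0.024, v=-0.142, θ=-0.011, ω=0.196
apply F[8]=+0.571 → step 9: x=-0.027, v=-0.131, θ=-0.007, ω=0.169
apply F[9]=+0.546 → step 10: x=-0.030, v=-0.121, θ=-0.004, ω=0.144
apply F[10]=+0.517 → step 11: x=-0.032, v=-0.111, θ=-0.001, ω=0.123
apply F[11]=+0.487 → step 12: x=-0.034, v=-0.102, θ=0.001, ω=0.104
apply F[12]=+0.458 → step 13: x=-0.036, v=-0.094, θ=0.003, ω=0.087
apply F[13]=+0.430 → step 14: x=-0.038, v=-0.087, θ=0.005, ω=0.073
apply F[14]=+0.405 → step 15: x=-0.040, v=-0.080, θ=0.006, ω=0.060
apply F[15]=+0.381 → step 16: x=-0.041, v=-0.073, θ=0.007, ω=0.050
apply F[16]=+0.359 → step 17: x=-0.042, v=-0.068, θ=0.008, ω=0.040
apply F[17]=+0.340 → step 18: x=-0.044, v=-0.062, θ=0.009, ω=0.032
apply F[18]=+0.321 → step 19: x=-0.045, v=-0.057, θ=0.009, ω=0.025
apply F[19]=+0.305 → step 20: x=-0.046, v=-0.052, θ=0.010, ω=0.019
apply F[20]=+0.289 → step 21: x=-0.047, v=-0.048, θ=0.010, ω=0.014
apply F[21]=+0.274 → step 22: x=-0.048, v=-0.044, θ=0.010, ω=0.010
apply F[22]=+0.261 → step 23: x=-0.049, v=-0.040, θ=0.010, ω=0.006
apply F[23]=+0.248 → step 24: x=-0.050, v=-0.037, θ=0.010, ω=0.003
apply F[24]=+0.237 → step 25: x=-0.050, v=-0.033, θ=0.010, ω=-0.000
apply F[25]=+0.226 → step 26: x=-0.051, v=-0.030, θ=0.010, ω=-0.003
apply F[26]=+0.216 → step 27: x=-0.052, v=-0.027, θ=0.010, ω=-0.005
apply F[27]=+0.206 → step 28: x=-0.052, v=-0.024, θ=0.010, ω=-0.006
apply F[28]=+0.197 → step 29: x=-0.052, v=-0.022, θ=0.010, ω=-0.008
apply F[29]=+0.189 → step 30: x=-0.053, v=-0.019, θ=0.010, ω=-0.009
apply F[30]=+0.181 → step 31: x=-0.053, v=-0.017, θ=0.010, ω=-0.010

Answer: x=-0.053, v=-0.017, θ=0.010, ω=-0.010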